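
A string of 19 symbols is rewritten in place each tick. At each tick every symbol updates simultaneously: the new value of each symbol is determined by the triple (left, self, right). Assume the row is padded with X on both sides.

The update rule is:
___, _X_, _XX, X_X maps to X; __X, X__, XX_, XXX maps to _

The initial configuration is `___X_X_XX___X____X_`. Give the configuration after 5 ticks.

tick 1: _X_XXXXX__X_X_XX_XX
tick 2: XXXX______XXXXX_XX_
tick 3: _____XXXX_X____XX_X
tick 4: _XXX_X___XX_XX_X_XX
tick 5: XX__XX_X_X_XX_XXXX_

XX__XX_X_X_XX_XXXX_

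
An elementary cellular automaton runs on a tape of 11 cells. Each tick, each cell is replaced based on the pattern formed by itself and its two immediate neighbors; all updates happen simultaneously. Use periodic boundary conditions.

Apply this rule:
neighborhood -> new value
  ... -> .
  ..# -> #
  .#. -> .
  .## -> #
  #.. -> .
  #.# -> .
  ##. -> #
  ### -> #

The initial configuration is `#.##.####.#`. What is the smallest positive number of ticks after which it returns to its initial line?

1

#.##.####.#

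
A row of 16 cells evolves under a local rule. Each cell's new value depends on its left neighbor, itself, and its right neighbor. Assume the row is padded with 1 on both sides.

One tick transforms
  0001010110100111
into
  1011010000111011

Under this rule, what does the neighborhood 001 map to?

1

At position 2 the neighborhood is 001; the next row has 1 there.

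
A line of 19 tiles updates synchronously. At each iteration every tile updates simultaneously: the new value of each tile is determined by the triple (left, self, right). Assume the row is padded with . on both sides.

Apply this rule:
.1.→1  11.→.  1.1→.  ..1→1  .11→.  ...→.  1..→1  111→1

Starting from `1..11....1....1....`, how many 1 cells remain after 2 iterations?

11

iteration 1: 111..1..111..111...
iteration 2: .1.11111.1.11.1.1..
count of 1: 11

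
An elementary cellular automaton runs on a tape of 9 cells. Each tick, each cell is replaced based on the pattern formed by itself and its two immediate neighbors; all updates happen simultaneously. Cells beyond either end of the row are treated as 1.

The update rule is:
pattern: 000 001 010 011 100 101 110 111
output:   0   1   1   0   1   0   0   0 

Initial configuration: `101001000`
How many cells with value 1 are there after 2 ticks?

2

001111101
110000000
count of 1: 2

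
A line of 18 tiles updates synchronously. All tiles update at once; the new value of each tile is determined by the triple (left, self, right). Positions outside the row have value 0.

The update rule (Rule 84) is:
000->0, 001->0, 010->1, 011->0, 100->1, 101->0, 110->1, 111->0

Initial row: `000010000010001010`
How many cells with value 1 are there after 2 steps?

000011000011001011
000001100001101001
count of 1: 6

6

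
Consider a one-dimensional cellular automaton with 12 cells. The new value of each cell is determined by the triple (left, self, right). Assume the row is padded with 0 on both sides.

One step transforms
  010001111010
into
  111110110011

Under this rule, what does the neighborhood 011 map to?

0

At position 5 the neighborhood is 011; the next row has 0 there.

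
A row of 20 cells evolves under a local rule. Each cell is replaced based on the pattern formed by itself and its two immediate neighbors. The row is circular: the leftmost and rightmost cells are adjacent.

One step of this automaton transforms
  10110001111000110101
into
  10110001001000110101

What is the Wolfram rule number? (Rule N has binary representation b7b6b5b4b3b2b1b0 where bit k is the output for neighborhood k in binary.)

76

position 8: 111 → 0  (bit 7 = 0)
position 0: 110 → 1  (bit 6 = 1)
position 1: 101 → 0  (bit 5 = 0)
position 4: 100 → 0  (bit 4 = 0)
position 2: 011 → 1  (bit 3 = 1)
position 17: 010 → 1  (bit 2 = 1)
position 6: 001 → 0  (bit 1 = 0)
position 5: 000 → 0  (bit 0 = 0)
bits b7..b0 = 01001100 = 76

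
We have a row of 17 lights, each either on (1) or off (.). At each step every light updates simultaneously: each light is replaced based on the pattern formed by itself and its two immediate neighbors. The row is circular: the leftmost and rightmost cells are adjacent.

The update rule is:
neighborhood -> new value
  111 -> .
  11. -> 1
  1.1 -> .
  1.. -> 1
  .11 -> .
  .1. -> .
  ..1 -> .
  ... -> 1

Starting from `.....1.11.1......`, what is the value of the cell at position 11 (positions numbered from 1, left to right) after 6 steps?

.

1111....1..111111
...1111..1.......
11....11..1111111
.1111..11........
....11..111111111
111..11.........1
position 11 holds .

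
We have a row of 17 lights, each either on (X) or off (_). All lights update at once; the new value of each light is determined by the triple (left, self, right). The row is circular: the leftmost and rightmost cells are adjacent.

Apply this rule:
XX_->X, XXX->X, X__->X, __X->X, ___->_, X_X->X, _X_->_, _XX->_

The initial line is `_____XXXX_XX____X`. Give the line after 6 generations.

XX_X_X_X_X_XXXX_X

generation 1: X___X_XXXX_XX__X_
generation 2: _X_X_X_XXXX_XXX_X
generation 3: X_X_X_X_XXXX_XXX_
generation 4: _X_X_X_X_XXXX_XXX
generation 5: X_X_X_X_X_XXXX_XX
generation 6: XX_X_X_X_X_XXXX_X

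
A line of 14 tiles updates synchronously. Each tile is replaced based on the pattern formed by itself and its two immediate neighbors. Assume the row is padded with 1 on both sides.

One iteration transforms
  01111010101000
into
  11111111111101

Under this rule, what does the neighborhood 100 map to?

1

At position 11 the neighborhood is 100; the next row has 1 there.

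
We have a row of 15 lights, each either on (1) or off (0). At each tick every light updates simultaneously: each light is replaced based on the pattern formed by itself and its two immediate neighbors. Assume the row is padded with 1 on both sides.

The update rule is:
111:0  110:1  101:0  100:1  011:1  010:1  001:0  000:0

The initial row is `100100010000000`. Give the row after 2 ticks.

010111011100000

110110011000000
010111011100000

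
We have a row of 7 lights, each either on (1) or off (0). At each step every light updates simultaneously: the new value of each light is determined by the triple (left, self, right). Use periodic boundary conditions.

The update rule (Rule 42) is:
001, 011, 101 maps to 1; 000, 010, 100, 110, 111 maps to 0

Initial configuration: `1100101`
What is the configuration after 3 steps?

0101100

0001011
0010110
0101100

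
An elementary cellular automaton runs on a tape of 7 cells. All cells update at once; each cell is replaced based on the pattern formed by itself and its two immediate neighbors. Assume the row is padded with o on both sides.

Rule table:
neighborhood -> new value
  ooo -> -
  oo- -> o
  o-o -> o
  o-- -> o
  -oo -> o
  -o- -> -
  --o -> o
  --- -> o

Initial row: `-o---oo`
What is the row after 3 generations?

o-oooo-
ooo--oo
--oooo-

--oooo-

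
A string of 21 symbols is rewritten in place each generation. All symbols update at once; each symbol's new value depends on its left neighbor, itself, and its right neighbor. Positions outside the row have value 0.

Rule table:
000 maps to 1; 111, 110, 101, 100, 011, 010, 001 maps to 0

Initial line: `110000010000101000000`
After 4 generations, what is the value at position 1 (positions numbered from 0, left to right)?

1

000111000110000011111
110000010000111000000
000111000110000011111  (repeats generation 1; period 2)
generation 4: 110000010000111000000
position 1 holds 1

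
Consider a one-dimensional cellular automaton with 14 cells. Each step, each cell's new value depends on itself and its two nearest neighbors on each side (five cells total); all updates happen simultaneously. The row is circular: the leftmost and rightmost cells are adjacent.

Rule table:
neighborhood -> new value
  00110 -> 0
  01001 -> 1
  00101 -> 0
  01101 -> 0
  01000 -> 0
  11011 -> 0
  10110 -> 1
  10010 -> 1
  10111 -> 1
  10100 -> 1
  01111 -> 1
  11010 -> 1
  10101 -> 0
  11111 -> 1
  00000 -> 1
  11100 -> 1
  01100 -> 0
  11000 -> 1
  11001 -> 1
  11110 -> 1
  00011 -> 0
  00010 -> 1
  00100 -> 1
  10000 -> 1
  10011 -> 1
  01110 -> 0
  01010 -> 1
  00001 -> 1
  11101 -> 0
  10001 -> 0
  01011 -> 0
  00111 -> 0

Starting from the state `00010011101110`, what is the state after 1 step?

11111100001011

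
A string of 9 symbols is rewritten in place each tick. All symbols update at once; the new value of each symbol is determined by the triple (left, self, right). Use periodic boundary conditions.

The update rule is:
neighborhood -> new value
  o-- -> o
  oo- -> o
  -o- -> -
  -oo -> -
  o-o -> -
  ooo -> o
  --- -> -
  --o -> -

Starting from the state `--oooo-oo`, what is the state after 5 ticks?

o--oo--oo

o--ooo--o
oo--ooo--
-oo--ooo-
--oo--ooo
o--oo--oo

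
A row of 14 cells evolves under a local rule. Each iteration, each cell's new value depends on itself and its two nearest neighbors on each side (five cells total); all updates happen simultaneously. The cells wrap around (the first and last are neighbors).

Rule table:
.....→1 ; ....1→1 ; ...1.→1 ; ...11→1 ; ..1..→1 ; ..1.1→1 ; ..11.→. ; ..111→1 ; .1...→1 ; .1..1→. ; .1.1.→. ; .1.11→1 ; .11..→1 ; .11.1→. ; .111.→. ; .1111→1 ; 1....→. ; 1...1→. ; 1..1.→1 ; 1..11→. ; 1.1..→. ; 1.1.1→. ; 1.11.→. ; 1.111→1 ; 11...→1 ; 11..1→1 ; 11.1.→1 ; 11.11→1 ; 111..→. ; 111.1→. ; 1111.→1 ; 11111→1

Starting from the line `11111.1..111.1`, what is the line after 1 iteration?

1111.1...1..11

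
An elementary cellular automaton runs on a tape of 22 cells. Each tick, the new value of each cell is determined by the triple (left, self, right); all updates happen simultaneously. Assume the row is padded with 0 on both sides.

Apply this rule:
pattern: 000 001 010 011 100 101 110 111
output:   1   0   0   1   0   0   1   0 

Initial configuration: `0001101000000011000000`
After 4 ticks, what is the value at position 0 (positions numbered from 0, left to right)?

1

1101100011111011011111
1101101010001011010001
1101100000100011000100
1101101110001011010001
position 0 holds 1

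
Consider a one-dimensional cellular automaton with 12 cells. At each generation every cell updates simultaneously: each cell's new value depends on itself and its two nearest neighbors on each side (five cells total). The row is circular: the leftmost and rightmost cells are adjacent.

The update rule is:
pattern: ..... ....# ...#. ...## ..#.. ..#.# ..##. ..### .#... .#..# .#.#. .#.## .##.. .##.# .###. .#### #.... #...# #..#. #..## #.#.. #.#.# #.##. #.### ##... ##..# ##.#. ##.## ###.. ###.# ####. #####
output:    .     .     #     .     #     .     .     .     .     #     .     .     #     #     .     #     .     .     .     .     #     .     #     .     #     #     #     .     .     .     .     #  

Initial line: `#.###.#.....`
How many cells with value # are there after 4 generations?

generation 1: .....##....#
generation 2: ......##..##
generation 3: #......##..#
generation 4: ##......##..
count of #: 4

4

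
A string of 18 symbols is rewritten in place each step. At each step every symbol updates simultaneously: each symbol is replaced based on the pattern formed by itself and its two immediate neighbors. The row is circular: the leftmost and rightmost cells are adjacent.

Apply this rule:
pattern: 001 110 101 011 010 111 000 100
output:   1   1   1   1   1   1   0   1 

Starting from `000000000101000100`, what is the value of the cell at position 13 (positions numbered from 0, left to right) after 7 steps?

step 1: 000000001111101110
step 2: 000000011111111111
step 3: 100000111111111111
step 4: 110001111111111111
step 5: 111011111111111111
step 6: 111111111111111111
step 7: 111111111111111111
position 13 holds 1

1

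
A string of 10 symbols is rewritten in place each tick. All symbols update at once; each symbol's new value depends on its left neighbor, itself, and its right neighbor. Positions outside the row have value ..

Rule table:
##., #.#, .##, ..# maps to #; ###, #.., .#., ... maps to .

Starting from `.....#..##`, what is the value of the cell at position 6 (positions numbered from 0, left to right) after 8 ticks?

#

....#..###
...#..##.#
..#..####.
.#..##..#.
#..###.#..
..##.##...
.######...
##....#...
position 6 holds #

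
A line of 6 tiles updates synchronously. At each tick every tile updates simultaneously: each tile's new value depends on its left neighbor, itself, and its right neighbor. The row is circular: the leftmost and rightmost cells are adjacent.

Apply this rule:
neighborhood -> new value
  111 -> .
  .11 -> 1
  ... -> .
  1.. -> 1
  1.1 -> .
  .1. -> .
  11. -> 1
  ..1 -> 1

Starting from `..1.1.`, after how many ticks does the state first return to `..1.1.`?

.1...1
..1.1.

2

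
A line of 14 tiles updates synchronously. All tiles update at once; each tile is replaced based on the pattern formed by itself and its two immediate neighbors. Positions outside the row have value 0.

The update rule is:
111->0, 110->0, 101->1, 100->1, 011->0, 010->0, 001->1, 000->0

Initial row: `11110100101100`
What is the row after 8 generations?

01010100101101

generation 1: 00001011010010
generation 2: 00010100101101
generation 3: 00101011010010
generation 4: 01010100101101
generation 5: 10101011010010
generation 6: 01010100101101  (repeats generation 4; period 2)
generation 8: 01010100101101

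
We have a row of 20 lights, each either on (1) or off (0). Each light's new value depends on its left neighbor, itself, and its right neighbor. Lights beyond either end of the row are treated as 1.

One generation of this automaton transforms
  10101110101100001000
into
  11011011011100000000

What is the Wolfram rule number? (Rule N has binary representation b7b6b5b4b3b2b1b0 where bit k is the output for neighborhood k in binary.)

position 5: 111 → 0  (bit 7 = 0)
position 0: 110 → 1  (bit 6 = 1)
position 1: 101 → 1  (bit 5 = 1)
position 12: 100 → 0  (bit 4 = 0)
position 4: 011 → 1  (bit 3 = 1)
position 2: 010 → 0  (bit 2 = 0)
position 15: 001 → 0  (bit 1 = 0)
position 13: 000 → 0  (bit 0 = 0)
bits b7..b0 = 01101000 = 104

104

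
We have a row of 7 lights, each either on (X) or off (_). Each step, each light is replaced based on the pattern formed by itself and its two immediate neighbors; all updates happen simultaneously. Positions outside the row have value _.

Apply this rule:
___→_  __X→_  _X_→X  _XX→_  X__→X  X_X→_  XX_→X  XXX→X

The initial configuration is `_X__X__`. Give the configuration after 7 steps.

step 1: _XX_XX_
step 2: __X__XX
step 3: __XX__X
step 4: ___XX_X
step 5: ____X_X
step 6: ____X_X  (fixed point — unchanged through step 7)

____X_X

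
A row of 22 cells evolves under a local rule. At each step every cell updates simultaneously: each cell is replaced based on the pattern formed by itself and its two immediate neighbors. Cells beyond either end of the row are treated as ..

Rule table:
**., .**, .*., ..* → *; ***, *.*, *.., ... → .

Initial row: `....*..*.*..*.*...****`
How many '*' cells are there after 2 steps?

...**.**.*.**.*..**..*
..***.**.*.**.*.***.**
count of *: 14

14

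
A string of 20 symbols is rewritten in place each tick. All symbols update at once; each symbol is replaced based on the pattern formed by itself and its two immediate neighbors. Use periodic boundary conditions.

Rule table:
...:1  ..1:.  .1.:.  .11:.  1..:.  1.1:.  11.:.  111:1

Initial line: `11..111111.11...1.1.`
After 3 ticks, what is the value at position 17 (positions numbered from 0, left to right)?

tick 1: .....1111.....1.....
tick 2: 1111..11..111...1111
tick 3: 111........1..1..111
position 17 holds 1

1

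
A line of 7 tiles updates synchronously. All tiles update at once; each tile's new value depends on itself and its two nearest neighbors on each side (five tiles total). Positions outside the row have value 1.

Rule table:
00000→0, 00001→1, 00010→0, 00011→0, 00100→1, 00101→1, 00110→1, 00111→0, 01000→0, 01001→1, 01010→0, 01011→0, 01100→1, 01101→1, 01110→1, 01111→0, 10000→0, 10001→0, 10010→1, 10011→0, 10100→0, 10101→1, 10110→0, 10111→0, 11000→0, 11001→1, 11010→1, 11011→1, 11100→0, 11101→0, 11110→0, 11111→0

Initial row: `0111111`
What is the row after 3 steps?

0001010

step 1: 1000000
step 2: 0000010
step 3: 0001010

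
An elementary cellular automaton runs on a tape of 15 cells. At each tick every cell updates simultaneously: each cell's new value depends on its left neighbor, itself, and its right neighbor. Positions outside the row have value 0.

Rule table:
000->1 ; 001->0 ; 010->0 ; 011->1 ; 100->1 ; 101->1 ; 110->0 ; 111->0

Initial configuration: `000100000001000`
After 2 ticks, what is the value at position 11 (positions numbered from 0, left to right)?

110011111100111
101010000010100
position 11 holds 0

0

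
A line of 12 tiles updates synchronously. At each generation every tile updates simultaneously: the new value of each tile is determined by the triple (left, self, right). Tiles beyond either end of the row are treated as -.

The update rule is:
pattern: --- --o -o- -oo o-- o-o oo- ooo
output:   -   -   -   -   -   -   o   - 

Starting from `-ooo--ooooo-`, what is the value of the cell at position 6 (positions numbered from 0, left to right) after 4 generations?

generation 1: ---o------o-
generation 2: ------------
generation 3: ------------  (fixed point — unchanged through generation 4)
position 6 holds -

-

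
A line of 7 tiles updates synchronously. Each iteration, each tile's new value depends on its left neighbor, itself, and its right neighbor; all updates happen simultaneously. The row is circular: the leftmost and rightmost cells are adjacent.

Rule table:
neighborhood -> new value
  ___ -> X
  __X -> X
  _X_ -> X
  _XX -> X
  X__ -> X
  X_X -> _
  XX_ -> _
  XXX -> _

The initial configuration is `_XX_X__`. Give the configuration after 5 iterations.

XXXX__X

iteration 1: XX__XXX
iteration 2: __XXX__
iteration 3: XXX__XX
iteration 4: ___XXX_
iteration 5: XXXX__X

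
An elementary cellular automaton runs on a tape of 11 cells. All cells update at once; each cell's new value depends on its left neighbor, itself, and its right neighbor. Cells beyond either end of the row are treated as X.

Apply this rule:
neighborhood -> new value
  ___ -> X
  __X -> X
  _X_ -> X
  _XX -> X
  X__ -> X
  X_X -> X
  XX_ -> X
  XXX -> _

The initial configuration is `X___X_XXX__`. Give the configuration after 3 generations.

XXXXXXX_XXX

XXXXXXX_XXX
______XXX__
XXXXXXX_XXX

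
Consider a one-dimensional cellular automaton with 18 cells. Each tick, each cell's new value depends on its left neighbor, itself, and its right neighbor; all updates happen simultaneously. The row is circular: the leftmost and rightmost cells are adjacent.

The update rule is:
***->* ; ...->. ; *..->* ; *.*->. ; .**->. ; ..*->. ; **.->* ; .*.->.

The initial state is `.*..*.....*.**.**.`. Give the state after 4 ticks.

..*..*.......*..**
*..*..*.......*..*
**..*..*.......*..
.**..*..*.......*.

.**..*..*.......*.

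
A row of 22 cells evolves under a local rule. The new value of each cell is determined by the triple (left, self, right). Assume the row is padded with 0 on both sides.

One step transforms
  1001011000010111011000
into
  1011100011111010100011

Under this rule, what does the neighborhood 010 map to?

At position 0 the neighborhood is 010; the next row has 1 there.

1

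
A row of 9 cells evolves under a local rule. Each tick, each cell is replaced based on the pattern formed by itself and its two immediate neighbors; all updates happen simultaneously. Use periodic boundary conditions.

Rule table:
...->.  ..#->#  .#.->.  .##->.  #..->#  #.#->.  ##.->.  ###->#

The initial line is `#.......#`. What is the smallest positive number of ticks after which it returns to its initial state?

.#.....#.
#.#...#.#
...#.#...
..#...#..
.#.#.#.#.
#.......#

6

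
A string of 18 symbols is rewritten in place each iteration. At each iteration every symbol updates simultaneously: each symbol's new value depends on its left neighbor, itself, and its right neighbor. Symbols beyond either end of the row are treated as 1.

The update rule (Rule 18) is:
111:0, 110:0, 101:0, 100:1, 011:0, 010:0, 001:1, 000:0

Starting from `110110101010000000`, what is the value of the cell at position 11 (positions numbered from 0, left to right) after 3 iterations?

iteration 1: 000000000001000001
iteration 2: 100000000010100010
iteration 3: 010000000100010100
position 11 holds 0

0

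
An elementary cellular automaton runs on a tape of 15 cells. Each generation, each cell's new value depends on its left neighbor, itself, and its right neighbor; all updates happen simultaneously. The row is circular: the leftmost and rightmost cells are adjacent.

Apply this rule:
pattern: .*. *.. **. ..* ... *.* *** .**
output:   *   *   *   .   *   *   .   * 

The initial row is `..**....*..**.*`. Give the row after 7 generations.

*****..*****.*.

*.*****.**.****
***...******...
*.***.*....***.
***.******.*.**
..***....*****.
*.*.****.*...**
*****..*****.*.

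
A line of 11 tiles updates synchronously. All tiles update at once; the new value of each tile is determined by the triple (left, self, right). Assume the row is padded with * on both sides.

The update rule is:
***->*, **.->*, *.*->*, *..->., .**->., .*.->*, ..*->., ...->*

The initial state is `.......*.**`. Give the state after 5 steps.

****.*****.

.*****.**.*
*.*****.**.
**.*****.**
***.*****.*
****.*****.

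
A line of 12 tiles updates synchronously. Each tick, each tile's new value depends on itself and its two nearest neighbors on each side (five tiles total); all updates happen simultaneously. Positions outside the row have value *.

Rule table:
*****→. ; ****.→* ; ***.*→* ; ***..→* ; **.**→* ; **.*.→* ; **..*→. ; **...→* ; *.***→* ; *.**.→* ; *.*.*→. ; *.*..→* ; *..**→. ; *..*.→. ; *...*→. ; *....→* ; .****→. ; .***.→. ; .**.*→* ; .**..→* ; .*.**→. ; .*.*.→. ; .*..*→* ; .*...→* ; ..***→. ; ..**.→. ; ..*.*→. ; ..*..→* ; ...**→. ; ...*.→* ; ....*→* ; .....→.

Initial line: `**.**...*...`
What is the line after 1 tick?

******.***..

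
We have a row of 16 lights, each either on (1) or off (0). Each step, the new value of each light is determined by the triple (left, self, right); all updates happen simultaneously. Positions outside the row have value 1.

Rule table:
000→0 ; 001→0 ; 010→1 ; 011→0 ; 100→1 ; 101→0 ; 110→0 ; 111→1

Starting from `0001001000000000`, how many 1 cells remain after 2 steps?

2

step 1: 1001101100000000
step 2: 0100000010000000
count of 1: 2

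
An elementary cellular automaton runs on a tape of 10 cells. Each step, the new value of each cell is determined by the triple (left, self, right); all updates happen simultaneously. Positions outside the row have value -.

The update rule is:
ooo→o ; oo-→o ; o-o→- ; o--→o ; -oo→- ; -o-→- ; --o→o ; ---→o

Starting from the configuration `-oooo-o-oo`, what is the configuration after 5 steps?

o-ooo-oooo

step 1: o-ooo----o
step 2: ---oooooo-
step 3: ooo-oooooo
step 4: -oo--ooooo
step 5: o-ooo-oooo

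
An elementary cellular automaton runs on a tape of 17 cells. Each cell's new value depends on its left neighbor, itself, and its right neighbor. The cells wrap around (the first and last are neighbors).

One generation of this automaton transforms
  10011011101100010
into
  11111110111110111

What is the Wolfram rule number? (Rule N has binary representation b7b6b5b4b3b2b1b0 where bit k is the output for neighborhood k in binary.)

position 7: 111 → 0  (bit 7 = 0)
position 4: 110 → 1  (bit 6 = 1)
position 5: 101 → 1  (bit 5 = 1)
position 1: 100 → 1  (bit 4 = 1)
position 3: 011 → 1  (bit 3 = 1)
position 0: 010 → 1  (bit 2 = 1)
position 2: 001 → 1  (bit 1 = 1)
position 13: 000 → 0  (bit 0 = 0)
bits b7..b0 = 01111110 = 126

126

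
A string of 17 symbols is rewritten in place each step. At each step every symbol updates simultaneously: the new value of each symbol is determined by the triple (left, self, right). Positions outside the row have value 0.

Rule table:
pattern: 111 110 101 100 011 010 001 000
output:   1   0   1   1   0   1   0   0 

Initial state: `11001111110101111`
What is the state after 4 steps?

00100111101110110
00110011010101001
00001000111111101
00001100011111011

00001100011111011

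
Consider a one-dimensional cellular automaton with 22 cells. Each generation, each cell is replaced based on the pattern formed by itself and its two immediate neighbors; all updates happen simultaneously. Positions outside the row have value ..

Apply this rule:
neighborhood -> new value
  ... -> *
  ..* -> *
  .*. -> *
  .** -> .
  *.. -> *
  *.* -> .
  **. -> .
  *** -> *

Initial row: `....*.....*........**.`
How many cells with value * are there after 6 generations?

15

generation 1: *******************..*
generation 2: .*****************.***
generation 3: *.***************...*.
generation 4: *..*************.*****
generation 5: ***.***********...***.
generation 6: .*...*********.***.*.*
count of *: 15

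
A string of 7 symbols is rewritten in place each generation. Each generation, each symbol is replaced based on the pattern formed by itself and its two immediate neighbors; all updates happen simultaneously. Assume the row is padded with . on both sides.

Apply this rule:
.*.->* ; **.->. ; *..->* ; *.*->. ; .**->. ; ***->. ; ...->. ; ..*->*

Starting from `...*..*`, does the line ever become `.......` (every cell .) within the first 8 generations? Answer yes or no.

..*****
.*.....
***....
...*...
..***..
.*...*.
***.***
.......
all cells are . at generation 8

yes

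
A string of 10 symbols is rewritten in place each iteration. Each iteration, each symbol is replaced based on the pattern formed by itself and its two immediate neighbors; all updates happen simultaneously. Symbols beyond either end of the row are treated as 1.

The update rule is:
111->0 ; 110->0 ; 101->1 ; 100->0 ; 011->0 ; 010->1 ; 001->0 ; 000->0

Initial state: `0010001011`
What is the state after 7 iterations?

0010000000

iteration 1: 0010001100
iteration 2: 0010000000
iteration 3: 0010000000  (fixed point — unchanged through iteration 7)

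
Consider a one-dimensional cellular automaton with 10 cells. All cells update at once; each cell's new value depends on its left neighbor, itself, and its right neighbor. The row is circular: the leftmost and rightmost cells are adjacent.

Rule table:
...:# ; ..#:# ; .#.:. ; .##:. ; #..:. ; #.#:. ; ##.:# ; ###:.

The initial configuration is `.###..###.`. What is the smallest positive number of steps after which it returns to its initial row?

15

#..#.#..#.
..#....#..
##..###..#
.#.#..#.#.
#....#....
..###..###
.#..#.#..#
...#....#.
###..###..
..#.#..#.#
.#....#...
#..###..##
#.#..#.#..
....#....#
.###..###.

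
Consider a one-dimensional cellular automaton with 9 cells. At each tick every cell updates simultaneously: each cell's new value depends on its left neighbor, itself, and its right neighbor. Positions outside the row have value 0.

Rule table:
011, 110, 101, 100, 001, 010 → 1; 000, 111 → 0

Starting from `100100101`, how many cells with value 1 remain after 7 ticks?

111111111
100000001
110000011
111000111
101101101
111111111  (repeats tick 1; period 5)
tick 7: 100000001
count of 1: 2

2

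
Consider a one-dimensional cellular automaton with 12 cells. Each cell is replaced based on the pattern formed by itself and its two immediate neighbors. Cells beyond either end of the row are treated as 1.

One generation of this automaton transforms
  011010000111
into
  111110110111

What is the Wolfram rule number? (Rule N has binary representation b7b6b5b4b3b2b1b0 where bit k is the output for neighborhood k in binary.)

237

position 10: 111 → 1  (bit 7 = 1)
position 2: 110 → 1  (bit 6 = 1)
position 0: 101 → 1  (bit 5 = 1)
position 5: 100 → 0  (bit 4 = 0)
position 1: 011 → 1  (bit 3 = 1)
position 4: 010 → 1  (bit 2 = 1)
position 8: 001 → 0  (bit 1 = 0)
position 6: 000 → 1  (bit 0 = 1)
bits b7..b0 = 11101101 = 237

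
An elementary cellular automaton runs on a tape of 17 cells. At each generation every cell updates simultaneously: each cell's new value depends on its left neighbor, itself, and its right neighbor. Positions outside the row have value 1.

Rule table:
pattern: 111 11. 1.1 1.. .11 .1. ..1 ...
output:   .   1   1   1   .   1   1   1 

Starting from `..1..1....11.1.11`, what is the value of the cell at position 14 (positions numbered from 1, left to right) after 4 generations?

1

1111111111.1111..
.........11...111
111111111.1111...
........11...1111
position 14 holds 1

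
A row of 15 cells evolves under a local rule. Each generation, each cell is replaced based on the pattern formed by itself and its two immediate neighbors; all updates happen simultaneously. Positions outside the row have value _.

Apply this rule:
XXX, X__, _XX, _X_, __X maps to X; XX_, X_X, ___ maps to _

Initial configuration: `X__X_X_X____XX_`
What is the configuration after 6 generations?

XXX__XX__XXX__X

generation 1: XXXX_X_XX__XX_X
generation 2: XXX__X_X_XXX__X
generation 3: XX_XXX_X_XX_XXX
generation 4: X__XX__X_X__XX_
generation 5: XXXX_XXX_XXXX_X
generation 6: XXX__XX__XXX__X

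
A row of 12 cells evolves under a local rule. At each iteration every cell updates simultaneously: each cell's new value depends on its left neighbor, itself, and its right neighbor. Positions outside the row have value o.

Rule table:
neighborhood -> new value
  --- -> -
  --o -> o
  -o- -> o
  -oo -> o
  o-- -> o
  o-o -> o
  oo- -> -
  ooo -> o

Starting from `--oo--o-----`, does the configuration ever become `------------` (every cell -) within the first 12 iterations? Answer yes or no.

no

ooo-oooo---o
oo-oooo-o-oo
o-oooo-ooooo
-oooo-oooooo
oooo-ooooooo
ooo-oooooooo
oo-ooooooooo
o-oooooooooo
-ooooooooooo
oooooooooooo
oooooooooooo  (fixed point — unchanged through iteration 12)
iteration 12 is oooooooooooo, still not uniform -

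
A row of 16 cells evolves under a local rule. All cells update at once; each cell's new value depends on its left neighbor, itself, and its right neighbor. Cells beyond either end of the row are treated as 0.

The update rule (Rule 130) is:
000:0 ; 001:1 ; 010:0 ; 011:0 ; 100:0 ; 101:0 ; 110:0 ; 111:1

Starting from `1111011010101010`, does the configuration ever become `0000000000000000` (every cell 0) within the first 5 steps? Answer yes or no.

yes

0110000000000000
1000000000000000
0000000000000000
all cells are 0 at step 3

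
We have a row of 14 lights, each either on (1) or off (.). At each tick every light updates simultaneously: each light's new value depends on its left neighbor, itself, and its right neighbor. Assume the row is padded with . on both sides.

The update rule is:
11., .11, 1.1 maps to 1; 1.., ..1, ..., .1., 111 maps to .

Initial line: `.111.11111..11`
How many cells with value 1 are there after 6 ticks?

tick 1: .1.111...1..11
tick 2: ..11.1......11
tick 3: ..111.......11
tick 4: ..1.1.......11
tick 5: ...1........11
tick 6: ............11
count of 1: 2

2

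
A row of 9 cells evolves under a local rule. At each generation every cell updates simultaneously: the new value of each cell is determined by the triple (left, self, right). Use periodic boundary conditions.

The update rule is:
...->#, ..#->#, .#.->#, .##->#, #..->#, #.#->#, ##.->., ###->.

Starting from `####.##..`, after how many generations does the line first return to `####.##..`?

18

generation 1: #...##.##
generation 2: .####.##.
generation 3: ##...##.#
generation 4: ..####.##
generation 5: ###...##.
generation 6: #..####.#
generation 7: .###...##
generation 8: ##..####.
generation 9: #.###...#
generation 10: .##..####
generation 11: ##.###...
generation 12: #.##..###
generation 13: .##.###..
generation 14: ##.##..##
generation 15: ..##.###.
generation 16: ###.##..#
generation 17: ...##.###
generation 18: ####.##..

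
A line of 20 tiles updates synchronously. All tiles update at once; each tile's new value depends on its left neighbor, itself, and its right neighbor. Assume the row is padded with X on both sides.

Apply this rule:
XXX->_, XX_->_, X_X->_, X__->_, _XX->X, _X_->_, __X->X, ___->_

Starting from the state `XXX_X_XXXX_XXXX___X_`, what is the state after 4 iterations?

___X____X_____X__XX_

iteration 1: ______X____X_____X__
iteration 2: _____X____X_____X__X
iteration 3: ____X____X_____X__XX
iteration 4: ___X____X_____X__XX_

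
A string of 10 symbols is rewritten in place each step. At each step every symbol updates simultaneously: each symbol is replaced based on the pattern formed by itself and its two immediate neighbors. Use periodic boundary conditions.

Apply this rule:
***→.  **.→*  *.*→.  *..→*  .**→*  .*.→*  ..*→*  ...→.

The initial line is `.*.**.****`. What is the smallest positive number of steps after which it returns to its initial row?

2

.*.**.*..*
.*.**.****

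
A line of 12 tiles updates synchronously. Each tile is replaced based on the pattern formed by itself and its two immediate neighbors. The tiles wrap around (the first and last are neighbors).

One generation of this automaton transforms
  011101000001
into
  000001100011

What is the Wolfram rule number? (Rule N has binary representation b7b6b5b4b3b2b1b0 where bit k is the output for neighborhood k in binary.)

22

position 2: 111 → 0  (bit 7 = 0)
position 3: 110 → 0  (bit 6 = 0)
position 0: 101 → 0  (bit 5 = 0)
position 6: 100 → 1  (bit 4 = 1)
position 1: 011 → 0  (bit 3 = 0)
position 5: 010 → 1  (bit 2 = 1)
position 10: 001 → 1  (bit 1 = 1)
position 7: 000 → 0  (bit 0 = 0)
bits b7..b0 = 00010110 = 22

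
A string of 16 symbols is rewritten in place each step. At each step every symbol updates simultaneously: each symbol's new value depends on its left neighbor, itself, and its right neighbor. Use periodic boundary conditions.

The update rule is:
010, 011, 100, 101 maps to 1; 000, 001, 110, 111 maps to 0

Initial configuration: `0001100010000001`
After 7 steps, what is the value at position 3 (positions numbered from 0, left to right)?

step 1: 1001010011000001
step 2: 0101111010100001
step 3: 1111000111110001
step 4: 0000100100001001
step 5: 1000110110001101
step 6: 0100101101001011
step 7: 1110111011101110
position 3 holds 0

0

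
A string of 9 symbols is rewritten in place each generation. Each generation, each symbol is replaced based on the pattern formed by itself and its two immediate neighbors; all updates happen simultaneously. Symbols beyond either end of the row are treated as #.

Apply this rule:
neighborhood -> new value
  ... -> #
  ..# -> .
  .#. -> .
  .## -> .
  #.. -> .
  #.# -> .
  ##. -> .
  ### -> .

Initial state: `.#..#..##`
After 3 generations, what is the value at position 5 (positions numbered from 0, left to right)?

.

generation 1: .........
generation 2: .#######.
generation 3: .........
position 5 holds .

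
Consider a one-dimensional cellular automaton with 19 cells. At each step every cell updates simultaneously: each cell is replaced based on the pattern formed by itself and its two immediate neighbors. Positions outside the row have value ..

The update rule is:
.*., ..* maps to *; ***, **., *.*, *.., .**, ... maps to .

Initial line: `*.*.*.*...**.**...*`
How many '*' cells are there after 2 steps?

7

step 1: *.*.*.*..*.......**
step 2: *.*.*.*.**......*..
count of *: 7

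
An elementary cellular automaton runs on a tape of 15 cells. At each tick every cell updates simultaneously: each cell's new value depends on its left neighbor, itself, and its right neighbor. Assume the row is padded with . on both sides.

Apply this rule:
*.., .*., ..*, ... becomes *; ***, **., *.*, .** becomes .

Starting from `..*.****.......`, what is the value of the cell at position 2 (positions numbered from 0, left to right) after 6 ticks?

tick 1: ***.....*******
tick 2: ...*****.......
tick 3: ***.....*******  (repeats tick 1; period 2)
tick 6: ...*****.......
position 2 holds .

.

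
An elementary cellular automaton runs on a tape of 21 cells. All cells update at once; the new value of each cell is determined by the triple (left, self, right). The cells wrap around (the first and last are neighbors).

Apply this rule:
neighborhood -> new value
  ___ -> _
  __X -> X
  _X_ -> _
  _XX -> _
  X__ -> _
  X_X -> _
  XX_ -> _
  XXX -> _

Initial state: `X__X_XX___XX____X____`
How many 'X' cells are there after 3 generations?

4

__X______X_____X____X
_X______X_____X____X_
X______X_____X____X__
count of X: 4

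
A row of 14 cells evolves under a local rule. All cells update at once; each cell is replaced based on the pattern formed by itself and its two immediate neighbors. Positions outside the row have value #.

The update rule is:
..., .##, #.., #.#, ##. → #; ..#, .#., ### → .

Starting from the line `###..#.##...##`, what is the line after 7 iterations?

.###....##.##.

..##..#####.#.
#.###.#...##.#
###.##.##.####
..#########...
#.#.......###.
##.######.#.##
.###....##.##.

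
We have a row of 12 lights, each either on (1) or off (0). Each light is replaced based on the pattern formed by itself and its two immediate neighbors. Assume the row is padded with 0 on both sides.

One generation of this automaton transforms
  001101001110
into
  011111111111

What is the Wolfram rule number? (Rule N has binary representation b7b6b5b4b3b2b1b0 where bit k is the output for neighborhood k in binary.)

254

position 9: 111 → 1  (bit 7 = 1)
position 3: 110 → 1  (bit 6 = 1)
position 4: 101 → 1  (bit 5 = 1)
position 6: 100 → 1  (bit 4 = 1)
position 2: 011 → 1  (bit 3 = 1)
position 5: 010 → 1  (bit 2 = 1)
position 1: 001 → 1  (bit 1 = 1)
position 0: 000 → 0  (bit 0 = 0)
bits b7..b0 = 11111110 = 254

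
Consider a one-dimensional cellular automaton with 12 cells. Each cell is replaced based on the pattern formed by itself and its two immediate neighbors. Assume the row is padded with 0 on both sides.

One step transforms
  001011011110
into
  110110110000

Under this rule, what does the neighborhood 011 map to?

1

At position 4 the neighborhood is 011; the next row has 1 there.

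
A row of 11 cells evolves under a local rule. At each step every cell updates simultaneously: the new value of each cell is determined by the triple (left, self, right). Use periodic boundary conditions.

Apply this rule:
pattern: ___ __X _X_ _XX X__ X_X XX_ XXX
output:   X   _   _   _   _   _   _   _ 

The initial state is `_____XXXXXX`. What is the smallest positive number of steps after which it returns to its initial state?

_XXX_______
_____XXXXXX

2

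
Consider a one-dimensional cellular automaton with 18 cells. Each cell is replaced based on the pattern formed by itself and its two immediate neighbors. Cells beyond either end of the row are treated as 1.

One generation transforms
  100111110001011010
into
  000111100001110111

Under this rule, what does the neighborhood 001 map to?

0

At position 2 the neighborhood is 001; the next row has 0 there.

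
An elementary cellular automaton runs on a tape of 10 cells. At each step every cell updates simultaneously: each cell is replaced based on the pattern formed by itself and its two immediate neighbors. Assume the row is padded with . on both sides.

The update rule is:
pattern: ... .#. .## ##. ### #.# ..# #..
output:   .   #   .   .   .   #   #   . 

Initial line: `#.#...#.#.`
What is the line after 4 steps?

###..####.
....#.....
...##.....
..#.......

..#.......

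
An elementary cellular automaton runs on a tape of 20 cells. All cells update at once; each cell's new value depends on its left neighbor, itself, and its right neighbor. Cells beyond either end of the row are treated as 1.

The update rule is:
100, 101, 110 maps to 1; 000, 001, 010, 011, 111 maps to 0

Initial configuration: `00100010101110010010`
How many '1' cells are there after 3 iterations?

iteration 1: 10010001010011001001
iteration 2: 11001000101001100100
iteration 3: 01100100010100110010
count of 1: 8

8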